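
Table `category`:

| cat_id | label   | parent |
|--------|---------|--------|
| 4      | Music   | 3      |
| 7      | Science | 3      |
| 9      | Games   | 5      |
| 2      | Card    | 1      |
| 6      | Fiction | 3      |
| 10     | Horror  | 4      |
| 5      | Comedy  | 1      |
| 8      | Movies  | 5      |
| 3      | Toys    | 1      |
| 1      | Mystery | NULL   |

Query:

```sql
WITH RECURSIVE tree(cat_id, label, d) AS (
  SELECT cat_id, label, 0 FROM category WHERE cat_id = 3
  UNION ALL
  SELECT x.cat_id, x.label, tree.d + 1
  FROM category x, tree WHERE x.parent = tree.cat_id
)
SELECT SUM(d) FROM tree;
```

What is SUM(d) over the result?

5

Base: cat_id=3 (Toys) at d 0.
Iteration 1: rows with parent in {3} -> Music (id 4, d 1), Fiction (id 6, d 1), Science (id 7, d 1).
Iteration 2: rows with parent in {4,6,7} -> Horror (id 10, d 2).
Iteration 3: no rows with parent in {10}; recursion stops.
SUM(d) = 0 + 1 + 1 + 1 + 2 = 5.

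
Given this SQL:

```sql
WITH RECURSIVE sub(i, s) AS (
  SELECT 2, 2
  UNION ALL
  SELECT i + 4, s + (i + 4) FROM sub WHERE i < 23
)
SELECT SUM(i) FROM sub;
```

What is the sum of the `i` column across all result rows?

98

Base: i=2, s=2.
Iteration 1: 2 < 23 holds -> i = 2 + 4 = 6, s = 2 + 6 = 8.
Iteration 2: 6 < 23 holds -> i = 6 + 4 = 10, s = 8 + 10 = 18.
Iteration 3: 10 < 23 holds -> i = 10 + 4 = 14, s = 18 + 14 = 32.
Iteration 4: 14 < 23 holds -> i = 14 + 4 = 18, s = 32 + 18 = 50.
Iteration 5: 18 < 23 holds -> i = 18 + 4 = 22, s = 50 + 22 = 72.
Iteration 6: 22 < 23 holds -> i = 22 + 4 = 26, s = 72 + 26 = 98.
Iteration 7: 26 < 23 fails; recursion stops.
SUM(i) = 2 + 6 + 10 + 14 + 18 + 22 + 26 = 98.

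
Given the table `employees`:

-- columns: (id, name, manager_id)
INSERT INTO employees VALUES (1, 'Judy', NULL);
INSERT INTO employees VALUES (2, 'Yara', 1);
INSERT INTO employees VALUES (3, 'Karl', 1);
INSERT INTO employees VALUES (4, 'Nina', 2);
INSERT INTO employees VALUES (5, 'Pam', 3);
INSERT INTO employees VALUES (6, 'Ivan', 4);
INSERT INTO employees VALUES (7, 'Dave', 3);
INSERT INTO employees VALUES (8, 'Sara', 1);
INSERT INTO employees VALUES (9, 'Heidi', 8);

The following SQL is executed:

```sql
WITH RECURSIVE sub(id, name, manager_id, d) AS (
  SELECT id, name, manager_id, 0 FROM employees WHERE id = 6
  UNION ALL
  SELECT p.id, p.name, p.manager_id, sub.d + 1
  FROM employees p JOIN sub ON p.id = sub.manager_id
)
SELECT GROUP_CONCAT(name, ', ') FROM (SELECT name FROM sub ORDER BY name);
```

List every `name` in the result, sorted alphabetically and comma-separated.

Ivan, Judy, Nina, Yara

Base: id=6 (Ivan), manager_id=4, d 0.
Iteration 1: join on id=4 -> Nina (id 4, manager_id=2, d 1).
Iteration 2: join on id=2 -> Yara (id 2, manager_id=1, d 2).
Iteration 3: join on id=1 -> Judy (id 1, manager_id=NULL, d 3).
Iteration 4: manager_id is NULL; no match; recursion stops.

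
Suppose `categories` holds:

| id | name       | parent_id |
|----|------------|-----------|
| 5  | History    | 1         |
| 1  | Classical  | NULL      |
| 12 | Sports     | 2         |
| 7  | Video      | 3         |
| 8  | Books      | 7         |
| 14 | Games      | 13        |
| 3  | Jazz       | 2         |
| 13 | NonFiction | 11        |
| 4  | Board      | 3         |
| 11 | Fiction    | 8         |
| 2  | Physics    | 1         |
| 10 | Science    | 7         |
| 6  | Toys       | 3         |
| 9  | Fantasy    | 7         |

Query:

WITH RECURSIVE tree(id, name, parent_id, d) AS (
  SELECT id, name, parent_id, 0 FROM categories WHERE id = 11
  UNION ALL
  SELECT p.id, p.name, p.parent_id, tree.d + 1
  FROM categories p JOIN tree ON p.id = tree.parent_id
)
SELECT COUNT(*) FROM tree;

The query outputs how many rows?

Base: id=11 (Fiction), parent_id=8, d 0.
Iteration 1: join on id=8 -> Books (id 8, parent_id=7, d 1).
Iteration 2: join on id=7 -> Video (id 7, parent_id=3, d 2).
Iteration 3: join on id=3 -> Jazz (id 3, parent_id=2, d 3).
Iteration 4: join on id=2 -> Physics (id 2, parent_id=1, d 4).
Iteration 5: join on id=1 -> Classical (id 1, parent_id=NULL, d 5).
Iteration 6: parent_id is NULL; no match; recursion stops.
Total rows emitted: 6.

6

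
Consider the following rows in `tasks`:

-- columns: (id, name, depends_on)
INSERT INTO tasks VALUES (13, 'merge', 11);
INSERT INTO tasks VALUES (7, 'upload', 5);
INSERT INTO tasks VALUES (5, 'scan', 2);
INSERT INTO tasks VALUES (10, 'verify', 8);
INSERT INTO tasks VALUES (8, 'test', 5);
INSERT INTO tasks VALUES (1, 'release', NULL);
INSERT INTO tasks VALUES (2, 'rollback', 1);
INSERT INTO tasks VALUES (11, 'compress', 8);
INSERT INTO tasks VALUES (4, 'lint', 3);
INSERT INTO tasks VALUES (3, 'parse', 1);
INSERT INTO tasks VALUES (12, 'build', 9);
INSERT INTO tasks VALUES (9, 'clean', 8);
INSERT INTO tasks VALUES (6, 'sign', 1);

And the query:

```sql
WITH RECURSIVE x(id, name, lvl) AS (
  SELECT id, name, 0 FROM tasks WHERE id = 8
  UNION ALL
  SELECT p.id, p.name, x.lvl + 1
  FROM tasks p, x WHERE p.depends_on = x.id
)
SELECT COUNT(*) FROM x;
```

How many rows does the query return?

6

Base: id=8 (test) at lvl 0.
Iteration 1: rows with depends_on in {8} -> clean (id 9, lvl 1), verify (id 10, lvl 1), compress (id 11, lvl 1).
Iteration 2: rows with depends_on in {9,10,11} -> build (id 12, lvl 2), merge (id 13, lvl 2).
Iteration 3: no rows with depends_on in {12,13}; recursion stops.
Total rows emitted: 6.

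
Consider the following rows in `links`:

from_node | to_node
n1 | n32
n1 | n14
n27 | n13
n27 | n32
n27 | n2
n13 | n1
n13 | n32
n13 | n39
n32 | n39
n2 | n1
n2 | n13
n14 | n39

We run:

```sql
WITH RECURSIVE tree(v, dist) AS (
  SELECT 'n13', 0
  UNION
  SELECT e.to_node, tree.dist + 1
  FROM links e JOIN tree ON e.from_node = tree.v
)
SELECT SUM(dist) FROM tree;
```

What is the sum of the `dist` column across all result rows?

Base: (n13, dist=0).
Iteration 1: edges from {n13} -> (n1, dist=1), (n32, dist=1), (n39, dist=1).
Iteration 2: edges from {n1,n32,n39} -> (n14, dist=2), (n32, dist=2), (n39, dist=2).
Iteration 3: edges from {n14,n32,n39} -> (n39, dist=3). [UNION drops 1 duplicate row(s)]
Iteration 4: no outgoing edges from {n39}; recursion stops.
SUM(dist) = 0 + 1 + 1 + 1 + 2 + 2 + 2 + 3 = 12.

12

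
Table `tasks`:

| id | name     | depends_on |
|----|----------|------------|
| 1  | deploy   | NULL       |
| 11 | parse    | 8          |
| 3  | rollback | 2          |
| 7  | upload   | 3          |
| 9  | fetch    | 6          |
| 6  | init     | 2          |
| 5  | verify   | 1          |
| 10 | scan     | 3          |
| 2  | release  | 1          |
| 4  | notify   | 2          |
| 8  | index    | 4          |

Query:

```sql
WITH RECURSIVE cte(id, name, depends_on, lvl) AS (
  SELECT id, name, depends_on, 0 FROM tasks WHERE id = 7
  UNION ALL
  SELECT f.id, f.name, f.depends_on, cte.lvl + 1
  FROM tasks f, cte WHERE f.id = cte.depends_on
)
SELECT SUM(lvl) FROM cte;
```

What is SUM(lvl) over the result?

6

Base: id=7 (upload), depends_on=3, lvl 0.
Iteration 1: join on id=3 -> rollback (id 3, depends_on=2, lvl 1).
Iteration 2: join on id=2 -> release (id 2, depends_on=1, lvl 2).
Iteration 3: join on id=1 -> deploy (id 1, depends_on=NULL, lvl 3).
Iteration 4: depends_on is NULL; no match; recursion stops.
SUM(lvl) = 0 + 1 + 2 + 3 = 6.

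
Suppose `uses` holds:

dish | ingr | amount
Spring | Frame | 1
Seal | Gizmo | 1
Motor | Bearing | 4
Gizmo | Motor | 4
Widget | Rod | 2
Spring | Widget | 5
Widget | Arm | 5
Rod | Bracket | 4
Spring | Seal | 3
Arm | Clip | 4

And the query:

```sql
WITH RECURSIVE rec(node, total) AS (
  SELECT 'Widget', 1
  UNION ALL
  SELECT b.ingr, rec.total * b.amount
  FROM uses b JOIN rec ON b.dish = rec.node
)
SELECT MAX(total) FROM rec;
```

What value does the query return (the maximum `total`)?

20

Base: (Widget, total=1).
Iteration 1: components of {Widget} -> Arm = 1*5 = 5, Rod = 1*2 = 2.
Iteration 2: components of {Arm,Rod} -> Bracket = 2*4 = 8, Clip = 5*4 = 20.
Iteration 3: no further components; recursion stops.
total values: 1, 2, 5, 8, 20; the maximum is 20.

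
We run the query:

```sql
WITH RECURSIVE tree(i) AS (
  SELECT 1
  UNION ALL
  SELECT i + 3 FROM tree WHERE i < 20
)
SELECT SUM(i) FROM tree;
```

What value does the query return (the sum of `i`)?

Base: i=1.
Iteration 1: 1 < 20 holds -> i = 1 + 3 = 4.
Iteration 2: 4 < 20 holds -> i = 4 + 3 = 7.
Iteration 3: 7 < 20 holds -> i = 7 + 3 = 10.
Iteration 4: 10 < 20 holds -> i = 10 + 3 = 13.
Iteration 5: 13 < 20 holds -> i = 13 + 3 = 16.
Iteration 6: 16 < 20 holds -> i = 16 + 3 = 19.
Iteration 7: 19 < 20 holds -> i = 19 + 3 = 22.
Iteration 8: 22 < 20 fails; recursion stops.
SUM(i) = 1 + 4 + 7 + 10 + 13 + 16 + 19 + 22 = 92.

92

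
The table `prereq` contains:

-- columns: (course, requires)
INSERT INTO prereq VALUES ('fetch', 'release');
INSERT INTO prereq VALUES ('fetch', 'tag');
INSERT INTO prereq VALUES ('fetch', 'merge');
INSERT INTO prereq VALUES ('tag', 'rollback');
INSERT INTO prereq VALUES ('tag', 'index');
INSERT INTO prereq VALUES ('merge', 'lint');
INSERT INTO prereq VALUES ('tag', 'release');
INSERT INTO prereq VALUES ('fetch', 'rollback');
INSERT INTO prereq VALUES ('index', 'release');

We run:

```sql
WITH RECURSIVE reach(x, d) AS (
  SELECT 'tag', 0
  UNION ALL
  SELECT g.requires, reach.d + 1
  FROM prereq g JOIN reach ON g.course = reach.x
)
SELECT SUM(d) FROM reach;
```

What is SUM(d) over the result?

Base: (tag, d=0).
Iteration 1: edges from {tag} -> (index, d=1), (release, d=1), (rollback, d=1).
Iteration 2: edges from {index,release,rollback} -> (release, d=2).
Iteration 3: no outgoing edges from {release}; recursion stops.
SUM(d) = 0 + 1 + 1 + 1 + 2 = 5.

5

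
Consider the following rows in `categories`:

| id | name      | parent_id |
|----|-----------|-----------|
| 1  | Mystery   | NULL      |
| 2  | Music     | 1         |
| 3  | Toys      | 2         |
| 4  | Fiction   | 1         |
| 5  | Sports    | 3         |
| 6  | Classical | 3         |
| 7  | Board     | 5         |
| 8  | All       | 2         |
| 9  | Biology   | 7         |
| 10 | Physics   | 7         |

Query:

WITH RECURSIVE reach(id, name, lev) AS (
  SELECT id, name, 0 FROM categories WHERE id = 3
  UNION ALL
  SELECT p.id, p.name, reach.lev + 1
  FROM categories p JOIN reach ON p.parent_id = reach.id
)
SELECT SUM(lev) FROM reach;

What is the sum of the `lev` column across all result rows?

Base: id=3 (Toys) at lev 0.
Iteration 1: rows with parent_id in {3} -> Sports (id 5, lev 1), Classical (id 6, lev 1).
Iteration 2: rows with parent_id in {5,6} -> Board (id 7, lev 2).
Iteration 3: rows with parent_id in {7} -> Biology (id 9, lev 3), Physics (id 10, lev 3).
Iteration 4: no rows with parent_id in {9,10}; recursion stops.
SUM(lev) = 0 + 1 + 1 + 2 + 3 + 3 = 10.

10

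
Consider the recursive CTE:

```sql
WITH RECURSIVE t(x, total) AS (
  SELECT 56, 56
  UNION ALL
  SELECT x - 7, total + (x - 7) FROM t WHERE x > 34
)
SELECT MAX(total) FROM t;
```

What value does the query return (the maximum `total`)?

210

Base: x=56, total=56.
Iteration 1: 56 > 34 holds -> x = 56 - 7 = 49, total = 56 + 49 = 105.
Iteration 2: 49 > 34 holds -> x = 49 - 7 = 42, total = 105 + 42 = 147.
Iteration 3: 42 > 34 holds -> x = 42 - 7 = 35, total = 147 + 35 = 182.
Iteration 4: 35 > 34 holds -> x = 35 - 7 = 28, total = 182 + 28 = 210.
Iteration 5: 28 > 34 fails; recursion stops.
total values: 56, 105, 147, 182, 210; the maximum is 210.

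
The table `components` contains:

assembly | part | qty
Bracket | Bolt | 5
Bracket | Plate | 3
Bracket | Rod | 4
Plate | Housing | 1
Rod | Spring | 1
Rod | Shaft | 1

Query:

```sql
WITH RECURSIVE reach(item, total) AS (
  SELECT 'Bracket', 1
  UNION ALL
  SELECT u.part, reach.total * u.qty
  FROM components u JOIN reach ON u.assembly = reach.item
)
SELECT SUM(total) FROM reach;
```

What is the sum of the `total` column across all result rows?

24

Base: (Bracket, total=1).
Iteration 1: components of {Bracket} -> Bolt = 1*5 = 5, Plate = 1*3 = 3, Rod = 1*4 = 4.
Iteration 2: components of {Bolt,Plate,Rod} -> Housing = 3*1 = 3, Shaft = 4*1 = 4, Spring = 4*1 = 4.
Iteration 3: no further components; recursion stops.
SUM(total) = 1 + 5 + 3 + 4 + 3 + 4 + 4 = 24.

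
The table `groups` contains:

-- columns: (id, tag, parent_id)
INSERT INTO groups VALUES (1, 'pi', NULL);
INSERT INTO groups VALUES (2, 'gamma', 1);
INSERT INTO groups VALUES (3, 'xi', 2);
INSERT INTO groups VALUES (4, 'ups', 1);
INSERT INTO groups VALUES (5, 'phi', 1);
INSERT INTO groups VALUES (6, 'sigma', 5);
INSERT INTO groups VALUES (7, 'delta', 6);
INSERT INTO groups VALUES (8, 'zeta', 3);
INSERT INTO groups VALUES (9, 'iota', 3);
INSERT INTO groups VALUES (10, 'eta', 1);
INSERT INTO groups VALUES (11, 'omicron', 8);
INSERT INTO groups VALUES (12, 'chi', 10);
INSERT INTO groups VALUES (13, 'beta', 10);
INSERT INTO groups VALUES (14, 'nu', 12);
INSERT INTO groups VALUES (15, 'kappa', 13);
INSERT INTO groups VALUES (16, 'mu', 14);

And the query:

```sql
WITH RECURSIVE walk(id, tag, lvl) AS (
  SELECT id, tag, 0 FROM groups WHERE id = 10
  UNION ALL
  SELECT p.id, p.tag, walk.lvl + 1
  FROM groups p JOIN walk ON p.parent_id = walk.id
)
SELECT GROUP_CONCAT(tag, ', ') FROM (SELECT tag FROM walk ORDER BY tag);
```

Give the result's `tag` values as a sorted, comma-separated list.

beta, chi, eta, kappa, mu, nu

Base: id=10 (eta) at lvl 0.
Iteration 1: rows with parent_id in {10} -> chi (id 12, lvl 1), beta (id 13, lvl 1).
Iteration 2: rows with parent_id in {12,13} -> nu (id 14, lvl 2), kappa (id 15, lvl 2).
Iteration 3: rows with parent_id in {14,15} -> mu (id 16, lvl 3).
Iteration 4: no rows with parent_id in {16}; recursion stops.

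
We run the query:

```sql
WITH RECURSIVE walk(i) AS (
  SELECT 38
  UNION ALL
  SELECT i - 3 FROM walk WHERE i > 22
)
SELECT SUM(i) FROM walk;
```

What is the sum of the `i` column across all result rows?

Base: i=38.
Iteration 1: 38 > 22 holds -> i = 38 - 3 = 35.
Iteration 2: 35 > 22 holds -> i = 35 - 3 = 32.
Iteration 3: 32 > 22 holds -> i = 32 - 3 = 29.
Iteration 4: 29 > 22 holds -> i = 29 - 3 = 26.
Iteration 5: 26 > 22 holds -> i = 26 - 3 = 23.
Iteration 6: 23 > 22 holds -> i = 23 - 3 = 20.
Iteration 7: 20 > 22 fails; recursion stops.
SUM(i) = 38 + 35 + 32 + 29 + 26 + 23 + 20 = 203.

203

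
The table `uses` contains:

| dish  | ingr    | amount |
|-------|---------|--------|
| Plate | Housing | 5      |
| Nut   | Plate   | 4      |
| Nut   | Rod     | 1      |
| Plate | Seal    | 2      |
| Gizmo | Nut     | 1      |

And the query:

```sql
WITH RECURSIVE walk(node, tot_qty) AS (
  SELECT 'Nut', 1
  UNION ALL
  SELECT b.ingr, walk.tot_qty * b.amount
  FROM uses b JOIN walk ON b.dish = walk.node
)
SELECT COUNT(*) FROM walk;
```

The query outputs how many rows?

Base: (Nut, tot_qty=1).
Iteration 1: components of {Nut} -> Plate = 1*4 = 4, Rod = 1*1 = 1.
Iteration 2: components of {Plate,Rod} -> Housing = 4*5 = 20, Seal = 4*2 = 8.
Iteration 3: no further components; recursion stops.
Total rows emitted: 5.

5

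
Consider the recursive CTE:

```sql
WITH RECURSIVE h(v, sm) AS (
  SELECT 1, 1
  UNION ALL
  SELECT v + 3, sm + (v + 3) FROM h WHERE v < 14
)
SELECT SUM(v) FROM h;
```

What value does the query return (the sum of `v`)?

Base: v=1, sm=1.
Iteration 1: 1 < 14 holds -> v = 1 + 3 = 4, sm = 1 + 4 = 5.
Iteration 2: 4 < 14 holds -> v = 4 + 3 = 7, sm = 5 + 7 = 12.
Iteration 3: 7 < 14 holds -> v = 7 + 3 = 10, sm = 12 + 10 = 22.
Iteration 4: 10 < 14 holds -> v = 10 + 3 = 13, sm = 22 + 13 = 35.
Iteration 5: 13 < 14 holds -> v = 13 + 3 = 16, sm = 35 + 16 = 51.
Iteration 6: 16 < 14 fails; recursion stops.
SUM(v) = 1 + 4 + 7 + 10 + 13 + 16 = 51.

51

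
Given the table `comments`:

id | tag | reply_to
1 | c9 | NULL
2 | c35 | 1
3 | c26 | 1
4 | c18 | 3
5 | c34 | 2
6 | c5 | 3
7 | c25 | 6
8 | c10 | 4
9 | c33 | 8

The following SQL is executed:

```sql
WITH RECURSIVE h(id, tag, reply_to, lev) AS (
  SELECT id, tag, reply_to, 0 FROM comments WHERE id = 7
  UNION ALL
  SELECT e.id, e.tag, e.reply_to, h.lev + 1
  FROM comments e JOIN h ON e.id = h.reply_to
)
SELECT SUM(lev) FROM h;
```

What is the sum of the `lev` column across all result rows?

6

Base: id=7 (c25), reply_to=6, lev 0.
Iteration 1: join on id=6 -> c5 (id 6, reply_to=3, lev 1).
Iteration 2: join on id=3 -> c26 (id 3, reply_to=1, lev 2).
Iteration 3: join on id=1 -> c9 (id 1, reply_to=NULL, lev 3).
Iteration 4: reply_to is NULL; no match; recursion stops.
SUM(lev) = 0 + 1 + 2 + 3 = 6.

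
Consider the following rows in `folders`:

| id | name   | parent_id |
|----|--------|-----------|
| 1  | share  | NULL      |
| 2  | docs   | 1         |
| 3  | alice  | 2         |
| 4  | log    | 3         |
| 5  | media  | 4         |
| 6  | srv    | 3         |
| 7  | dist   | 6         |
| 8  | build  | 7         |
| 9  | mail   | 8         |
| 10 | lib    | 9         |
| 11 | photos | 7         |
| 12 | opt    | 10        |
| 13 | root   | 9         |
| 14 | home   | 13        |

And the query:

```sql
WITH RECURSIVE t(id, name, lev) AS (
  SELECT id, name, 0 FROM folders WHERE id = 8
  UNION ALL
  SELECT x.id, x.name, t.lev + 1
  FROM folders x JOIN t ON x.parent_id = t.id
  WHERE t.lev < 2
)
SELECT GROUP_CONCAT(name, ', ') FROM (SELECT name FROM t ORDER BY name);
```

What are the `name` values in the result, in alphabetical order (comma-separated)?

Base: id=8 (build) at lev 0.
Iteration 1: rows with parent_id in {8} -> mail (id 9, lev 1).
Iteration 2: rows with parent_id in {9} -> lib (id 10, lev 2), root (id 13, lev 2).
Iteration 3: lev < 2 fails for all current rows; recursion stops.

build, lib, mail, root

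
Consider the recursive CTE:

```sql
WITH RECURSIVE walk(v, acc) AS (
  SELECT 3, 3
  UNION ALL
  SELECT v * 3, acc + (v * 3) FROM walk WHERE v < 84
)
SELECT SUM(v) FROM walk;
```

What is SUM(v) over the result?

363

Base: v=3, acc=3.
Iteration 1: 3 < 84 holds -> v = 3 * 3 = 9, acc = 3 + 9 = 12.
Iteration 2: 9 < 84 holds -> v = 9 * 3 = 27, acc = 12 + 27 = 39.
Iteration 3: 27 < 84 holds -> v = 27 * 3 = 81, acc = 39 + 81 = 120.
Iteration 4: 81 < 84 holds -> v = 81 * 3 = 243, acc = 120 + 243 = 363.
Iteration 5: 243 < 84 fails; recursion stops.
SUM(v) = 3 + 9 + 27 + 81 + 243 = 363.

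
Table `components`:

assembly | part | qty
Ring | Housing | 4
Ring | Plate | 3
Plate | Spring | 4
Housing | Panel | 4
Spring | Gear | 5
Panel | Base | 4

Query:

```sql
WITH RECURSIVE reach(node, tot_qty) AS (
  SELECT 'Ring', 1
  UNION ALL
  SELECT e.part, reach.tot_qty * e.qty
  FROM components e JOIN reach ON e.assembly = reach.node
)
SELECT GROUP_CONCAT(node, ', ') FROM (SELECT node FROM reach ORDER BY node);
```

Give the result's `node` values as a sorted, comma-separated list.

Base: (Ring, tot_qty=1).
Iteration 1: components of {Ring} -> Housing = 1*4 = 4, Plate = 1*3 = 3.
Iteration 2: components of {Housing,Plate} -> Panel = 4*4 = 16, Spring = 3*4 = 12.
Iteration 3: components of {Panel,Spring} -> Base = 16*4 = 64, Gear = 12*5 = 60.
Iteration 4: no further components; recursion stops.

Base, Gear, Housing, Panel, Plate, Ring, Spring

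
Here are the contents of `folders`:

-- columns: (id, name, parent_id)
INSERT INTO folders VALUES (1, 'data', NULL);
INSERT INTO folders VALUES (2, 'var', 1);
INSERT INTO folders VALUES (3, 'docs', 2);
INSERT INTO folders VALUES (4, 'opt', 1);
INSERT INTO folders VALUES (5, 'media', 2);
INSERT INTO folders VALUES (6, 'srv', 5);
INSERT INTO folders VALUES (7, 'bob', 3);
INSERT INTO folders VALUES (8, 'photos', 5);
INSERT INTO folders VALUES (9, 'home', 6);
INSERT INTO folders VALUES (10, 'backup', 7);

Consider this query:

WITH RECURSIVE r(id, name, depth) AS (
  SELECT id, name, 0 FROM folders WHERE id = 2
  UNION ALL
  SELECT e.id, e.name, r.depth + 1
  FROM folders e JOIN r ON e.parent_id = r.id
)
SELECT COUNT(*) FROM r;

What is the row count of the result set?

8

Base: id=2 (var) at depth 0.
Iteration 1: rows with parent_id in {2} -> docs (id 3, depth 1), media (id 5, depth 1).
Iteration 2: rows with parent_id in {3,5} -> srv (id 6, depth 2), bob (id 7, depth 2), photos (id 8, depth 2).
Iteration 3: rows with parent_id in {6,7,8} -> home (id 9, depth 3), backup (id 10, depth 3).
Iteration 4: no rows with parent_id in {9,10}; recursion stops.
Total rows emitted: 8.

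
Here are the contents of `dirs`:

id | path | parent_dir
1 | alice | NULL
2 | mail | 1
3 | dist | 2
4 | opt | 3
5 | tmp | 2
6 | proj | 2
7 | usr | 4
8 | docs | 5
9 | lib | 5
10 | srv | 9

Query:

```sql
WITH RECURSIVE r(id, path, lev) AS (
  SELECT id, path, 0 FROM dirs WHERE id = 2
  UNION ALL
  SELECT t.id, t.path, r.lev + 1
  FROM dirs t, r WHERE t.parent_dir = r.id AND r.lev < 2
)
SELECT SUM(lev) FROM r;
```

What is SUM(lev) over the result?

Base: id=2 (mail) at lev 0.
Iteration 1: rows with parent_dir in {2} -> dist (id 3, lev 1), tmp (id 5, lev 1), proj (id 6, lev 1).
Iteration 2: rows with parent_dir in {3,5,6} -> opt (id 4, lev 2), docs (id 8, lev 2), lib (id 9, lev 2).
Iteration 3: lev < 2 fails for all current rows; recursion stops.
SUM(lev) = 0 + 1 + 1 + 1 + 2 + 2 + 2 = 9.

9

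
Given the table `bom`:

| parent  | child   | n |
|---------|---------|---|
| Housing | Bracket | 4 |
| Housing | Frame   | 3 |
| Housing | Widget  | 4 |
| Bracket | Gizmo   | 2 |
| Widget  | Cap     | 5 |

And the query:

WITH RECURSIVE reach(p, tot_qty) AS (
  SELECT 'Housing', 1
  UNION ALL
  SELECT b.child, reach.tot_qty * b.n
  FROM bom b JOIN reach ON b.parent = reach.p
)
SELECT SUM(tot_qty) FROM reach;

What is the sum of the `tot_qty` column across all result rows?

40

Base: (Housing, tot_qty=1).
Iteration 1: components of {Housing} -> Bracket = 1*4 = 4, Frame = 1*3 = 3, Widget = 1*4 = 4.
Iteration 2: components of {Bracket,Frame,Widget} -> Cap = 4*5 = 20, Gizmo = 4*2 = 8.
Iteration 3: no further components; recursion stops.
SUM(tot_qty) = 1 + 4 + 3 + 4 + 8 + 20 = 40.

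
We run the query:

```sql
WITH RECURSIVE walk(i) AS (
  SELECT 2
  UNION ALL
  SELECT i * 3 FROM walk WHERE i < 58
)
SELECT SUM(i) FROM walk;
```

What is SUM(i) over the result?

242

Base: i=2.
Iteration 1: 2 < 58 holds -> i = 2 * 3 = 6.
Iteration 2: 6 < 58 holds -> i = 6 * 3 = 18.
Iteration 3: 18 < 58 holds -> i = 18 * 3 = 54.
Iteration 4: 54 < 58 holds -> i = 54 * 3 = 162.
Iteration 5: 162 < 58 fails; recursion stops.
SUM(i) = 2 + 6 + 18 + 54 + 162 = 242.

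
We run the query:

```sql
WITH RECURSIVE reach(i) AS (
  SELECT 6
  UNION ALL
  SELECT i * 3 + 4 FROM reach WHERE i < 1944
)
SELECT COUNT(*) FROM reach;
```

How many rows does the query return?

7

Base: i=6.
Iteration 1: 6 < 1944 holds -> i = 6 * 3 + 4 = 22.
Iteration 2: 22 < 1944 holds -> i = 22 * 3 + 4 = 70.
Iteration 3: 70 < 1944 holds -> i = 70 * 3 + 4 = 214.
Iteration 4: 214 < 1944 holds -> i = 214 * 3 + 4 = 646.
Iteration 5: 646 < 1944 holds -> i = 646 * 3 + 4 = 1942.
Iteration 6: 1942 < 1944 holds -> i = 1942 * 3 + 4 = 5830.
Iteration 7: 5830 < 1944 fails; recursion stops.
Total rows emitted: 7.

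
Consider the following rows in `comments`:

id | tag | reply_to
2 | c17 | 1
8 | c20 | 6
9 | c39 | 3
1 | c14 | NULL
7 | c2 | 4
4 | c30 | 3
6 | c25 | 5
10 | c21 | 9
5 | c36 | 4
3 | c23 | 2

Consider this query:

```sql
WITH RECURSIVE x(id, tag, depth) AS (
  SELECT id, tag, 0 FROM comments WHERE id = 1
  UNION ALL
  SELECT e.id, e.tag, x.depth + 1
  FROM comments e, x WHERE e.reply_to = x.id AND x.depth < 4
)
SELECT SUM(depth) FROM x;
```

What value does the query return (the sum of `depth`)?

21

Base: id=1 (c14) at depth 0.
Iteration 1: rows with reply_to in {1} -> c17 (id 2, depth 1).
Iteration 2: rows with reply_to in {2} -> c23 (id 3, depth 2).
Iteration 3: rows with reply_to in {3} -> c30 (id 4, depth 3), c39 (id 9, depth 3).
Iteration 4: rows with reply_to in {4,9} -> c36 (id 5, depth 4), c2 (id 7, depth 4), c21 (id 10, depth 4).
Iteration 5: depth < 4 fails for all current rows; recursion stops.
SUM(depth) = 0 + 1 + 2 + 3 + 3 + 4 + 4 + 4 = 21.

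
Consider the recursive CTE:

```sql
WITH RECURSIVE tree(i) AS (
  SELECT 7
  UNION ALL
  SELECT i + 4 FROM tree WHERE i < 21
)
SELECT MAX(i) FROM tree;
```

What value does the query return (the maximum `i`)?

23

Base: i=7.
Iteration 1: 7 < 21 holds -> i = 7 + 4 = 11.
Iteration 2: 11 < 21 holds -> i = 11 + 4 = 15.
Iteration 3: 15 < 21 holds -> i = 15 + 4 = 19.
Iteration 4: 19 < 21 holds -> i = 19 + 4 = 23.
Iteration 5: 23 < 21 fails; recursion stops.
i values: 7, 11, 15, 19, 23; the maximum is 23.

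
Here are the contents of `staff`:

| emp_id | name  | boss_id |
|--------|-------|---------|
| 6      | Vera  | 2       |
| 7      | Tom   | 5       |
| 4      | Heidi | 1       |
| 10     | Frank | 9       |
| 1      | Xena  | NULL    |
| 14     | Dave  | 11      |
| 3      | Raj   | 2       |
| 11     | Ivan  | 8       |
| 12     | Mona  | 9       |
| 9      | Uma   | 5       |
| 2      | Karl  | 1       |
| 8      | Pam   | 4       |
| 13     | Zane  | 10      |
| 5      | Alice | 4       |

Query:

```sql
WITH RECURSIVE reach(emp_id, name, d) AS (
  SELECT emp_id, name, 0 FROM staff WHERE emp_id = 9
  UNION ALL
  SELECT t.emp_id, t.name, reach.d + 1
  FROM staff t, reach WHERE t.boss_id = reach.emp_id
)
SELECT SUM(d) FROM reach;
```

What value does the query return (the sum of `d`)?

4

Base: emp_id=9 (Uma) at d 0.
Iteration 1: rows with boss_id in {9} -> Frank (id 10, d 1), Mona (id 12, d 1).
Iteration 2: rows with boss_id in {10,12} -> Zane (id 13, d 2).
Iteration 3: no rows with boss_id in {13}; recursion stops.
SUM(d) = 0 + 1 + 1 + 2 = 4.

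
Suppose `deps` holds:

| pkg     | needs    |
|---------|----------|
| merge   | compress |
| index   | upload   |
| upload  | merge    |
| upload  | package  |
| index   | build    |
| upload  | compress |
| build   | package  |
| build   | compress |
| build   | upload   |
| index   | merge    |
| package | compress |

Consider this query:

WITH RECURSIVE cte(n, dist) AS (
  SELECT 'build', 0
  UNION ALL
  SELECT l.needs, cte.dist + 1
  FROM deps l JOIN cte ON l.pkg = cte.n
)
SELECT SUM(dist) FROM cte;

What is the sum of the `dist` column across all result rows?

17

Base: (build, dist=0).
Iteration 1: edges from {build} -> (compress, dist=1), (package, dist=1), (upload, dist=1).
Iteration 2: edges from {compress,package,upload} -> (compress, dist=2) x2, (merge, dist=2), (package, dist=2). [UNION ALL keeps all 4 new rows, including repeats]
Iteration 3: edges from {compress,merge,package} -> (compress, dist=3) x2. [UNION ALL keeps all 2 new rows, including repeats]
Iteration 4: no outgoing edges from {compress}; recursion stops.
SUM(dist) = 0 + 1 + 1 + 1 + 2 + 2 + 2 + 2 + 3 + 3 = 17.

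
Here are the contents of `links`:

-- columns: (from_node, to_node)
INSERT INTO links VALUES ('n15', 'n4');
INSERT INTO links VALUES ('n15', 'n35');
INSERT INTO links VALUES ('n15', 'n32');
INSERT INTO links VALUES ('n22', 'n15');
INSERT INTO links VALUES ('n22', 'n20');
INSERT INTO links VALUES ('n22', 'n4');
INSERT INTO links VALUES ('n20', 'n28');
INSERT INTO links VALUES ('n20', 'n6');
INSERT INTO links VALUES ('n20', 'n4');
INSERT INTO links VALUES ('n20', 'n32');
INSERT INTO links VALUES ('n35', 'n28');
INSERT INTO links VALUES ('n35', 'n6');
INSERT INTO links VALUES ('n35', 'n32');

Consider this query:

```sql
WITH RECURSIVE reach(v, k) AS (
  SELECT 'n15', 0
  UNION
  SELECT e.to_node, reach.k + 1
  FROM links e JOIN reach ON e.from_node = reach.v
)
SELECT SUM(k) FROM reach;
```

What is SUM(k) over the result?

Base: (n15, k=0).
Iteration 1: edges from {n15} -> (n32, k=1), (n35, k=1), (n4, k=1).
Iteration 2: edges from {n32,n35,n4} -> (n28, k=2), (n32, k=2), (n6, k=2).
Iteration 3: no outgoing edges from {n28,n32,n6}; recursion stops.
SUM(k) = 0 + 1 + 1 + 1 + 2 + 2 + 2 = 9.

9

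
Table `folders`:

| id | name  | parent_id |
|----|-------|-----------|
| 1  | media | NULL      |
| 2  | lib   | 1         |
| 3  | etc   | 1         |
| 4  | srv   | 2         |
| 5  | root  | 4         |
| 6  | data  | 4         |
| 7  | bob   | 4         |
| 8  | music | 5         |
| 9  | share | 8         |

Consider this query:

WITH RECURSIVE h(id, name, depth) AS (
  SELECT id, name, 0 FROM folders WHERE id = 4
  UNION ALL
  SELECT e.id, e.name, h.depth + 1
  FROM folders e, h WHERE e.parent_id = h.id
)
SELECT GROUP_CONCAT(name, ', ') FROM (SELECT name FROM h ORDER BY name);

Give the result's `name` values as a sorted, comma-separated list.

Base: id=4 (srv) at depth 0.
Iteration 1: rows with parent_id in {4} -> root (id 5, depth 1), data (id 6, depth 1), bob (id 7, depth 1).
Iteration 2: rows with parent_id in {5,6,7} -> music (id 8, depth 2).
Iteration 3: rows with parent_id in {8} -> share (id 9, depth 3).
Iteration 4: no rows with parent_id in {9}; recursion stops.

bob, data, music, root, share, srv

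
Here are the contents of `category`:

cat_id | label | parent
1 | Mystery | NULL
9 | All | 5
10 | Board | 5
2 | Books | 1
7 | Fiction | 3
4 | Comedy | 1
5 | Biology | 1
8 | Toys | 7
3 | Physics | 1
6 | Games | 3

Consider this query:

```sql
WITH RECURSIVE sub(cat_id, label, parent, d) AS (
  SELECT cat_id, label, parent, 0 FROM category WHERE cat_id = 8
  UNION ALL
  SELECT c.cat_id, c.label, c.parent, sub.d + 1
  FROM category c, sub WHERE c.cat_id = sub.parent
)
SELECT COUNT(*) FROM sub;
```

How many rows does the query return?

4

Base: cat_id=8 (Toys), parent=7, d 0.
Iteration 1: join on cat_id=7 -> Fiction (id 7, parent=3, d 1).
Iteration 2: join on cat_id=3 -> Physics (id 3, parent=1, d 2).
Iteration 3: join on cat_id=1 -> Mystery (id 1, parent=NULL, d 3).
Iteration 4: parent is NULL; no match; recursion stops.
Total rows emitted: 4.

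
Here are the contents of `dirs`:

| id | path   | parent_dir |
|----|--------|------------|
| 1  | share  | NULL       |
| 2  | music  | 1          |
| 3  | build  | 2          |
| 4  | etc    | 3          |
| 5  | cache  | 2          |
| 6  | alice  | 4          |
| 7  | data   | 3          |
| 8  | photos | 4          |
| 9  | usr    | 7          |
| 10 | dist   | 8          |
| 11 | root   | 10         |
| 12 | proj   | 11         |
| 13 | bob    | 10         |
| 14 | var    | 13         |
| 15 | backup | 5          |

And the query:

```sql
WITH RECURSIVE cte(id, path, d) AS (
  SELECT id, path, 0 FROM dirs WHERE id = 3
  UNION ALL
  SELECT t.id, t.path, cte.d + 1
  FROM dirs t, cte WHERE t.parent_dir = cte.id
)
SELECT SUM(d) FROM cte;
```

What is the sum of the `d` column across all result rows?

Base: id=3 (build) at d 0.
Iteration 1: rows with parent_dir in {3} -> etc (id 4, d 1), data (id 7, d 1).
Iteration 2: rows with parent_dir in {4,7} -> alice (id 6, d 2), photos (id 8, d 2), usr (id 9, d 2).
Iteration 3: rows with parent_dir in {6,8,9} -> dist (id 10, d 3).
Iteration 4: rows with parent_dir in {10} -> root (id 11, d 4), bob (id 13, d 4).
Iteration 5: rows with parent_dir in {11,13} -> proj (id 12, d 5), var (id 14, d 5).
Iteration 6: no rows with parent_dir in {12,14}; recursion stops.
SUM(d) = 0 + 1 + 1 + 2 + 2 + 2 + 3 + 4 + 4 + 5 + 5 = 29.

29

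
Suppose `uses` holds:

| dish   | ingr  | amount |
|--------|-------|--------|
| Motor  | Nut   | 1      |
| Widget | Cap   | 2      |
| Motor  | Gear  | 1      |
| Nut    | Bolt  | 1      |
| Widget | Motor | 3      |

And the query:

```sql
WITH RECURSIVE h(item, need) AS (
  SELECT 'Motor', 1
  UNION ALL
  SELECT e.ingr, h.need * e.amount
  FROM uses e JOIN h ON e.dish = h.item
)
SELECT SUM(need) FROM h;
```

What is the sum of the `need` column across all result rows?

Base: (Motor, need=1).
Iteration 1: components of {Motor} -> Gear = 1*1 = 1, Nut = 1*1 = 1.
Iteration 2: components of {Gear,Nut} -> Bolt = 1*1 = 1.
Iteration 3: no further components; recursion stops.
SUM(need) = 1 + 1 + 1 + 1 = 4.

4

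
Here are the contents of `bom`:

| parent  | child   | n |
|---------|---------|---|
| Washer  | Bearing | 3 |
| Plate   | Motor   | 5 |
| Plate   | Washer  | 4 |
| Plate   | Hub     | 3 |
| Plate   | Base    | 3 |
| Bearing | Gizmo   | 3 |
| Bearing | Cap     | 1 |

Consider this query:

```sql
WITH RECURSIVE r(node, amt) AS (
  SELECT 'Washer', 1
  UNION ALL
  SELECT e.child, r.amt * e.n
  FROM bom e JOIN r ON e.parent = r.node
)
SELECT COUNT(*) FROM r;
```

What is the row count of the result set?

4

Base: (Washer, amt=1).
Iteration 1: components of {Washer} -> Bearing = 1*3 = 3.
Iteration 2: components of {Bearing} -> Cap = 3*1 = 3, Gizmo = 3*3 = 9.
Iteration 3: no further components; recursion stops.
Total rows emitted: 4.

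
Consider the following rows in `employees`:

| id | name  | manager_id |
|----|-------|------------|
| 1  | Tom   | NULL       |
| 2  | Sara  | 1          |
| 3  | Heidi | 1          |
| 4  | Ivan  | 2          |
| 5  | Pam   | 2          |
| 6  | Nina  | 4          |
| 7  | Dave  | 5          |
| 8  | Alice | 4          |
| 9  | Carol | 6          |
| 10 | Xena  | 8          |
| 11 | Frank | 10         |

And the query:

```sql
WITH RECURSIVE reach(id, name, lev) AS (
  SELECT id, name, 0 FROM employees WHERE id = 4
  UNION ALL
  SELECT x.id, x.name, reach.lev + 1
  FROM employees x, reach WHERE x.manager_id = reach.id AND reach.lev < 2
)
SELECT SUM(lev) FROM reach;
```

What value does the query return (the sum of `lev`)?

Base: id=4 (Ivan) at lev 0.
Iteration 1: rows with manager_id in {4} -> Nina (id 6, lev 1), Alice (id 8, lev 1).
Iteration 2: rows with manager_id in {6,8} -> Carol (id 9, lev 2), Xena (id 10, lev 2).
Iteration 3: lev < 2 fails for all current rows; recursion stops.
SUM(lev) = 0 + 1 + 1 + 2 + 2 = 6.

6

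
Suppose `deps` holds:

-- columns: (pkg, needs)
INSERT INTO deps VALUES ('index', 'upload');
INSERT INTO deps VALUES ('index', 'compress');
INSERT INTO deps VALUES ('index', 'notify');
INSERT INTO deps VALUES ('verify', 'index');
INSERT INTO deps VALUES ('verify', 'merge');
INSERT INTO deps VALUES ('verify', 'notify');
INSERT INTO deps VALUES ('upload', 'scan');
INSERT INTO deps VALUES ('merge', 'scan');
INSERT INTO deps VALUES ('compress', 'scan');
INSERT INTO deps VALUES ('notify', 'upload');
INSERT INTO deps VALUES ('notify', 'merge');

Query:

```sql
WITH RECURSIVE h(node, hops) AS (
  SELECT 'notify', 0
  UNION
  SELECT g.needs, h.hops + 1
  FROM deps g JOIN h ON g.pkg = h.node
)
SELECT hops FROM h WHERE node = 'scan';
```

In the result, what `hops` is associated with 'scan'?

2

Base: (notify, hops=0).
Iteration 1: edges from {notify} -> (merge, hops=1), (upload, hops=1).
Iteration 2: edges from {merge,upload} -> (scan, hops=2). [UNION drops 1 duplicate row(s)]
Iteration 3: no outgoing edges from {scan}; recursion stops.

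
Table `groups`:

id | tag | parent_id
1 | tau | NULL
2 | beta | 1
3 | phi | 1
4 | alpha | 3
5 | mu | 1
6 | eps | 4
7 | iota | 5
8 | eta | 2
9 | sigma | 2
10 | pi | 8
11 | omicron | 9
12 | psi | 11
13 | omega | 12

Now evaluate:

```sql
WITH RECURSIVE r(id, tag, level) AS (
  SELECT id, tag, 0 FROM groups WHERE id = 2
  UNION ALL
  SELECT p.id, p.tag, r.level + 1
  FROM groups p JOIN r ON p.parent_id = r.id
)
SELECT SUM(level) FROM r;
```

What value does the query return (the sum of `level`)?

Base: id=2 (beta) at level 0.
Iteration 1: rows with parent_id in {2} -> eta (id 8, level 1), sigma (id 9, level 1).
Iteration 2: rows with parent_id in {8,9} -> pi (id 10, level 2), omicron (id 11, level 2).
Iteration 3: rows with parent_id in {10,11} -> psi (id 12, level 3).
Iteration 4: rows with parent_id in {12} -> omega (id 13, level 4).
Iteration 5: no rows with parent_id in {13}; recursion stops.
SUM(level) = 0 + 1 + 1 + 2 + 2 + 3 + 4 = 13.

13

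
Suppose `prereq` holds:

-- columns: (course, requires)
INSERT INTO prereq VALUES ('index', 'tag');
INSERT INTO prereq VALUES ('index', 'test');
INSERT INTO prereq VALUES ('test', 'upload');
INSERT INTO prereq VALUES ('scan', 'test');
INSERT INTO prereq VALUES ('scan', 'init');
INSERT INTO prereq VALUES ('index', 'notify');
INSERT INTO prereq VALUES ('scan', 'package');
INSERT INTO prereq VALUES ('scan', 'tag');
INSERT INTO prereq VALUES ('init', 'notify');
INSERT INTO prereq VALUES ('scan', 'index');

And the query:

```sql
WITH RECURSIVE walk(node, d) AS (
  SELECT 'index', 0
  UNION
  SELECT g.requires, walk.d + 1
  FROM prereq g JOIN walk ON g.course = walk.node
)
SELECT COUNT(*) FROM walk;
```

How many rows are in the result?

Base: (index, d=0).
Iteration 1: edges from {index} -> (notify, d=1), (tag, d=1), (test, d=1).
Iteration 2: edges from {notify,tag,test} -> (upload, d=2).
Iteration 3: no outgoing edges from {upload}; recursion stops.
Total rows emitted: 5.

5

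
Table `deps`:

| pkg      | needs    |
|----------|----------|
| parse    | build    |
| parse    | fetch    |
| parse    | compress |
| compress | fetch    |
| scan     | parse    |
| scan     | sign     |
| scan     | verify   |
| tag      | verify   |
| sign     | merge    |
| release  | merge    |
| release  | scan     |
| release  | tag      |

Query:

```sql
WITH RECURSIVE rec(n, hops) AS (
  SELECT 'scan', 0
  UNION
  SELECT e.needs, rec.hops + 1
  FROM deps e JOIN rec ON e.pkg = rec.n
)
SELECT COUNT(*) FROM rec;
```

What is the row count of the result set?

Base: (scan, hops=0).
Iteration 1: edges from {scan} -> (parse, hops=1), (sign, hops=1), (verify, hops=1).
Iteration 2: edges from {parse,sign,verify} -> (build, hops=2), (compress, hops=2), (fetch, hops=2), (merge, hops=2).
Iteration 3: edges from {build,compress,fetch,merge} -> (fetch, hops=3).
Iteration 4: no outgoing edges from {fetch}; recursion stops.
Total rows emitted: 9.

9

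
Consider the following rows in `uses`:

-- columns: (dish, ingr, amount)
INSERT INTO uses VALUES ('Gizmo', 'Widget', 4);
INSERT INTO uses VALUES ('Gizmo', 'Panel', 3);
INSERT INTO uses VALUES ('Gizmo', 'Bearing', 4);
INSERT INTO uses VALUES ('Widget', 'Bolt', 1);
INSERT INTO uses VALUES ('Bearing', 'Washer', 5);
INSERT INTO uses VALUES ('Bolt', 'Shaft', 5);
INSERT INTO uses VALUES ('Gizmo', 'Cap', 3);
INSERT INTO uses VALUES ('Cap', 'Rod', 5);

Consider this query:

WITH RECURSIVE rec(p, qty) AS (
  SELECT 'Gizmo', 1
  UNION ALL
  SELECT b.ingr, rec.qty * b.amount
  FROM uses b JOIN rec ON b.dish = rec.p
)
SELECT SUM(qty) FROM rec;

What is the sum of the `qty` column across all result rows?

74

Base: (Gizmo, qty=1).
Iteration 1: components of {Gizmo} -> Bearing = 1*4 = 4, Cap = 1*3 = 3, Panel = 1*3 = 3, Widget = 1*4 = 4.
Iteration 2: components of {Bearing,Cap,Panel,Widget} -> Bolt = 4*1 = 4, Rod = 3*5 = 15, Washer = 4*5 = 20.
Iteration 3: components of {Bolt,Rod,Washer} -> Shaft = 4*5 = 20.
Iteration 4: no further components; recursion stops.
SUM(qty) = 1 + 4 + 3 + 4 + 3 + 4 + 20 + 15 + 20 = 74.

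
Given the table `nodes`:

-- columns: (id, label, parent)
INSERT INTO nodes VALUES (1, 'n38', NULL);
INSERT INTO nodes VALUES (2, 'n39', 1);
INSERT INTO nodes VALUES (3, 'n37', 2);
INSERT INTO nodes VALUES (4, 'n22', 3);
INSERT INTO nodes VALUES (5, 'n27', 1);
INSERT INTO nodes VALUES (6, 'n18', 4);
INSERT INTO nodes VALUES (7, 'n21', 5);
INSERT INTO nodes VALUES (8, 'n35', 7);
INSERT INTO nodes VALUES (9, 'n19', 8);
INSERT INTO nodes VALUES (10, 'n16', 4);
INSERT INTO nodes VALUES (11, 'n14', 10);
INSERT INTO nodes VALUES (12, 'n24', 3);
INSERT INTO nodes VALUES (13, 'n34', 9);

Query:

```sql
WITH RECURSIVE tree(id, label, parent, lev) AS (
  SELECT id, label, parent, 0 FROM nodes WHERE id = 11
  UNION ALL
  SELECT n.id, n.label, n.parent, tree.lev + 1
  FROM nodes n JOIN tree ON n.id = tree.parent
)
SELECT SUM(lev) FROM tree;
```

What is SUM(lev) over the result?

15

Base: id=11 (n14), parent=10, lev 0.
Iteration 1: join on id=10 -> n16 (id 10, parent=4, lev 1).
Iteration 2: join on id=4 -> n22 (id 4, parent=3, lev 2).
Iteration 3: join on id=3 -> n37 (id 3, parent=2, lev 3).
Iteration 4: join on id=2 -> n39 (id 2, parent=1, lev 4).
Iteration 5: join on id=1 -> n38 (id 1, parent=NULL, lev 5).
Iteration 6: parent is NULL; no match; recursion stops.
SUM(lev) = 0 + 1 + 2 + 3 + 4 + 5 = 15.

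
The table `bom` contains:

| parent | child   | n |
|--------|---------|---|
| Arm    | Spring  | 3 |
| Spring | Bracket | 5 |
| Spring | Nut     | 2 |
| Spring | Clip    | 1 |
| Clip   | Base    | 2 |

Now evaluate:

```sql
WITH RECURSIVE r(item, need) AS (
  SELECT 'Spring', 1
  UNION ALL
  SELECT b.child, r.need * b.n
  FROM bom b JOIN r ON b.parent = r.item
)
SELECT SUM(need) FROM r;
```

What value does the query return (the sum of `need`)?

11

Base: (Spring, need=1).
Iteration 1: components of {Spring} -> Bracket = 1*5 = 5, Clip = 1*1 = 1, Nut = 1*2 = 2.
Iteration 2: components of {Bracket,Clip,Nut} -> Base = 1*2 = 2.
Iteration 3: no further components; recursion stops.
SUM(need) = 1 + 5 + 2 + 1 + 2 = 11.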